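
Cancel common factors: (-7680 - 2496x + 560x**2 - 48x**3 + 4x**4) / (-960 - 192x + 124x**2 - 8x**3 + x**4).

Apply the Euclidean algorithm:
  4x**4 - 48x**3 + 560x**2 - 2496x - 7680 = (4)(x**4 - 8x**3 + 124x**2 - 192x - 960) + (-16x**3 + 64x**2 - 1728x - 3840)
  x**4 - 8x**3 + 124x**2 - 192x - 960 = (-(1/16)x + 1/4)(-16x**3 + 64x**2 - 1728x - 3840) + (0)
Last nonzero remainder: -16x**3 + 64x**2 - 1728x - 3840. Dividing through by -16 gives the monic gcd x**3 - 4x**2 + 108x + 240.
Cancel x**3 - 4x**2 + 108x + 240 from numerator and denominator to get the reduced form.

(-32 + 4x)/(-4 + x)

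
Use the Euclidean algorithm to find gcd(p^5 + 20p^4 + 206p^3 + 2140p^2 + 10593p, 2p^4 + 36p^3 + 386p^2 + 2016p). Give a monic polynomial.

Repeated division with remainder:
  p^5 + 20p^4 + 206p^3 + 2140p^2 + 10593p = ((1/2)p + 1)(2p^4 + 36p^3 + 386p^2 + 2016p) + (-23p^3 + 746p^2 + 8577p)
  2p^4 + 36p^3 + 386p^2 + 2016p = (-(2/23)p - 2320/529)(-23p^3 + 746p^2 + 8577p) + ((2329456/529)p^2 + (20965104/529)p)
  -23p^3 + 746p^2 + 8577p = (-(12167/2329456)p + 504137/2329456)((2329456/529)p^2 + (20965104/529)p) + (0)
Last nonzero remainder: (2329456/529)p^2 + (20965104/529)p. Dividing through by 2329456/529 gives the monic gcd p^2 + 9p.

p^2 + 9p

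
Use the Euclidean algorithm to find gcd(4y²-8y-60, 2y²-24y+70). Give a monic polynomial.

Apply the Euclidean algorithm:
  4y²-8y-60 = (2)(2y²-24y+70) + (40y-200)
  2y²-24y+70 = ((1/20)y-7/20)(40y-200) + (0)
Last nonzero remainder: 40y-200. Dividing through by 40 gives the monic gcd y-5.

y-5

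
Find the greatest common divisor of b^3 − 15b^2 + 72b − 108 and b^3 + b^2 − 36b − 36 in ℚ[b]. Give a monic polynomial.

b − 6

Euclidean algorithm in ℚ[b]:
  b^3 − 15b^2 + 72b − 108 = (b^3 + b^2 − 36b − 36) + (−16b^2 + 108b − 72)
  b^3 + b^2 − 36b − 36 = (−(1/16)b − 31/64)(−16b^2 + 108b − 72) + ((189/16)b − 567/8)
  −16b^2 + 108b − 72 = (−(256/189)b + 64/63)((189/16)b − 567/8) + (0)
Last nonzero remainder: (189/16)b − 567/8. Dividing through by 189/16 gives the monic gcd b − 6.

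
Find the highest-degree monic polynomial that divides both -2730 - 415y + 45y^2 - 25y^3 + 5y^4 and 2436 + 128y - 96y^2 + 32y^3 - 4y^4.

-21 - 4y + y^2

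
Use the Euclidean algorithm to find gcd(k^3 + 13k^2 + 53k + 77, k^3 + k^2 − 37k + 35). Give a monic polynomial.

k + 7

Repeated division with remainder:
  k^3 + 13k^2 + 53k + 77 = (k^3 + k^2 − 37k + 35) + (12k^2 + 90k + 42)
  k^3 + k^2 − 37k + 35 = ((1/12)k − 13/24)(12k^2 + 90k + 42) + ((33/4)k + 231/4)
  12k^2 + 90k + 42 = ((16/11)k + 8/11)((33/4)k + 231/4) + (0)
Last nonzero remainder: (33/4)k + 231/4. Dividing through by 33/4 gives the monic gcd k + 7.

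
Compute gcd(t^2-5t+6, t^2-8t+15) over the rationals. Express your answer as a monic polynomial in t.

Apply the Euclidean algorithm:
  t^2-5t+6 = (t^2-8t+15) + (3t-9)
  t^2-8t+15 = ((1/3)t-5/3)(3t-9) + (0)
Last nonzero remainder: 3t-9. Dividing through by 3 gives the monic gcd t-3.

t-3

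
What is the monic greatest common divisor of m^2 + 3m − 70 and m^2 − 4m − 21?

m − 7

By polynomial division,
  m^2 + 3m − 70 = (m^2 − 4m − 21) + (7m − 49)
  m^2 − 4m − 21 = ((1/7)m + 3/7)(7m − 49) + (0)
Last nonzero remainder: 7m − 49. Dividing through by 7 gives the monic gcd m − 7.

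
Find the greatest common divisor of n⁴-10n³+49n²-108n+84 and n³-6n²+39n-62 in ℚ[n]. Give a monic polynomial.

Repeated division with remainder:
  n⁴-10n³+49n²-108n+84 = (n-4)(n³-6n²+39n-62) + (-14n²+110n-164)
  n³-6n²+39n-62 = (-(1/14)n-13/98)(-14n²+110n-164) + ((2052/49)n-4104/49)
  -14n²+110n-164 = (-(343/1026)n+2009/1026)((2052/49)n-4104/49) + (0)
Last nonzero remainder: (2052/49)n-4104/49. Dividing through by 2052/49 gives the monic gcd n-2.

n-2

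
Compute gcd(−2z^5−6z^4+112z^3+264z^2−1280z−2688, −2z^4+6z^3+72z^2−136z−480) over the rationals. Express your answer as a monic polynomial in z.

z^3−8z^2+4z+48

Repeated division with remainder:
  −2z^5−6z^4+112z^3+264z^2−1280z−2688 = (z+6)(−2z^4+6z^3+72z^2−136z−480) + (4z^3−32z^2+16z+192)
  −2z^4+6z^3+72z^2−136z−480 = (−(1/2)z−5/2)(4z^3−32z^2+16z+192) + (0)
Last nonzero remainder: 4z^3−32z^2+16z+192. Dividing through by 4 gives the monic gcd z^3−8z^2+4z+48.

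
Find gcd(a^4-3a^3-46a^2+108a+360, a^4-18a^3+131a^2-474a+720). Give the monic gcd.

By polynomial division,
  a^4-3a^3-46a^2+108a+360 = (a^4-18a^3+131a^2-474a+720) + (15a^3-177a^2+582a-360)
  a^4-18a^3+131a^2-474a+720 = ((1/15)a-31/75)(15a^3-177a^2+582a-360) + ((476/25)a^2-(5236/25)a+2856/5)
  15a^3-177a^2+582a-360 = ((375/476)a-75/119)((476/25)a^2-(5236/25)a+2856/5) + (0)
Last nonzero remainder: (476/25)a^2-(5236/25)a+2856/5. Dividing through by 476/25 gives the monic gcd a^2-11a+30.

a^2-11a+30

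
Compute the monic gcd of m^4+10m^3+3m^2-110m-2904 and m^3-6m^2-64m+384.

Euclidean algorithm in ℚ[m]:
  m^4+10m^3+3m^2-110m-2904 = (m+16)(m^3-6m^2-64m+384) + (163m^2+530m-9048)
  m^3-6m^2-64m+384 = ((1/163)m-1508/26569)(163m^2+530m-9048) + ((573648/26569)m-3441888/26569)
  163m^2+530m-9048 = ((4330747/573648)m+10016513/143412)((573648/26569)m-3441888/26569) + (0)
Last nonzero remainder: (573648/26569)m-3441888/26569. Dividing through by 573648/26569 gives the monic gcd m-6.

m-6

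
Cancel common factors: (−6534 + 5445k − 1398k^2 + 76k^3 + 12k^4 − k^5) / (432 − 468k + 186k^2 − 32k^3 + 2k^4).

(121 − k^2)/(−8 + 2k)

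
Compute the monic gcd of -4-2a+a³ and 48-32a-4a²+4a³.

-2+a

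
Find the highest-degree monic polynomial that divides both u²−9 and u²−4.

Apply the Euclidean algorithm:
  u²−9 = (u²−4) + (−5)
  u²−4 = (−(1/5)u²+4/5)(−5) + (0)
The last nonzero remainder is the constant −5, so the polynomials are coprime and gcd = 1.

1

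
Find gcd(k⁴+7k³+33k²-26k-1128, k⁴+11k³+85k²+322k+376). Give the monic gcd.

k²+5k+47

By polynomial division,
  k⁴+7k³+33k²-26k-1128 = (k⁴+11k³+85k²+322k+376) + (-4k³-52k²-348k-1504)
  k⁴+11k³+85k²+322k+376 = (-(1/4)k+1/2)(-4k³-52k²-348k-1504) + (24k²+120k+1128)
  -4k³-52k²-348k-1504 = (-(1/6)k-4/3)(24k²+120k+1128) + (0)
Last nonzero remainder: 24k²+120k+1128. Dividing through by 24 gives the monic gcd k²+5k+47.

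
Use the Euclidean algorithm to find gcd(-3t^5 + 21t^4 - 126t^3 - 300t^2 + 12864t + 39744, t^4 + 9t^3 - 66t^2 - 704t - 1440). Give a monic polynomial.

Euclidean algorithm in ℚ[t]:
  -3t^5 + 21t^4 - 126t^3 - 300t^2 + 12864t + 39744 = (-3t + 48)(t^4 + 9t^3 - 66t^2 - 704t - 1440) + (-756t^3 + 756t^2 + 42336t + 108864)
  t^4 + 9t^3 - 66t^2 - 704t - 1440 = (-(1/756)t - 5/378)(-756t^3 + 756t^2 + 42336t + 108864) + (0)
Last nonzero remainder: -756t^3 + 756t^2 + 42336t + 108864. Dividing through by -756 gives the monic gcd t^3 - t^2 - 56t - 144.

t^3 - t^2 - 56t - 144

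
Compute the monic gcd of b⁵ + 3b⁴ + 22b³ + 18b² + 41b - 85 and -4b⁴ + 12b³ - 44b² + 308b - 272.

b³ + b² + 15b - 17

Euclidean algorithm in ℚ[b]:
  b⁵ + 3b⁴ + 22b³ + 18b² + 41b - 85 = (-(1/4)b - 3/2)(-4b⁴ + 12b³ - 44b² + 308b - 272) + (29b³ + 29b² + 435b - 493)
  -4b⁴ + 12b³ - 44b² + 308b - 272 = (-(4/29)b + 16/29)(29b³ + 29b² + 435b - 493) + (0)
Last nonzero remainder: 29b³ + 29b² + 435b - 493. Dividing through by 29 gives the monic gcd b³ + b² + 15b - 17.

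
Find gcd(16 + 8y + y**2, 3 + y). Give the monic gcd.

1

Apply the Euclidean algorithm:
  y**2 + 8y + 16 = (y + 5)(y + 3) + (1)
  y + 3 = (y + 3)(1) + (0)
The last nonzero remainder is the constant 1, so the polynomials are coprime and gcd = 1.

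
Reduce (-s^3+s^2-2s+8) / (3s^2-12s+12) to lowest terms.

(-s^2-s-4)/(3s-6)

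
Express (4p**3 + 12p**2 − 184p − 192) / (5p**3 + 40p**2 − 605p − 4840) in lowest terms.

Repeated division with remainder:
  4p**3 + 12p**2 − 184p − 192 = (4/5)(5p**3 + 40p**2 − 605p − 4840) + (−20p**2 + 300p + 3680)
  5p**3 + 40p**2 − 605p − 4840 = (−(1/4)p − 23/4)(−20p**2 + 300p + 3680) + (2040p + 16320)
  −20p**2 + 300p + 3680 = (−(1/102)p + 23/102)(2040p + 16320) + (0)
Last nonzero remainder: 2040p + 16320. Dividing through by 2040 gives the monic gcd p + 8.
Cancel p + 8 from numerator and denominator to get the reduced form.

(4p**2 − 20p − 24)/(5p**2 − 605)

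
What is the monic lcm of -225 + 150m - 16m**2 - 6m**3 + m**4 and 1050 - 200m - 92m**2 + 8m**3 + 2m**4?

-1575 + 825m + 38m**2 - 58m**3 + m**4 + m**5

By polynomial division,
  m**4 - 6m**3 - 16m**2 + 150m - 225 = (1/2)(2m**4 + 8m**3 - 92m**2 - 200m + 1050) + (-10m**3 + 30m**2 + 250m - 750)
  2m**4 + 8m**3 - 92m**2 - 200m + 1050 = (-(1/5)m - 7/5)(-10m**3 + 30m**2 + 250m - 750) + (0)
Last nonzero remainder: -10m**3 + 30m**2 + 250m - 750. Dividing through by -10 gives the monic gcd m**3 - 3m**2 - 25m + 75.
Then lcm(f, g) = f·g / gcd(f, g); expanding and making the result monic gives the answer.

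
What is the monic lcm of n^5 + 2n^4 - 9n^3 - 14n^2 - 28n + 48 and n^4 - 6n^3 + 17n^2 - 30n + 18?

n^7 - 7n^5 + 16n^4 - 54n^3 + 20n^2 - 264n + 288

Apply the Euclidean algorithm:
  n^5 + 2n^4 - 9n^3 - 14n^2 - 28n + 48 = (n + 8)(n^4 - 6n^3 + 17n^2 - 30n + 18) + (22n^3 - 120n^2 + 194n - 96)
  n^4 - 6n^3 + 17n^2 - 30n + 18 = ((1/22)n - 3/121)(22n^3 - 120n^2 + 194n - 96) + ((630/121)n^2 - (2520/121)n + 1890/121)
  22n^3 - 120n^2 + 194n - 96 = ((1331/315)n - 1936/315)((630/121)n^2 - (2520/121)n + 1890/121) + (0)
Last nonzero remainder: (630/121)n^2 - (2520/121)n + 1890/121. Dividing through by 630/121 gives the monic gcd n^2 - 4n + 3.
Then lcm(f, g) = f·g / gcd(f, g); expanding and making the result monic gives the answer.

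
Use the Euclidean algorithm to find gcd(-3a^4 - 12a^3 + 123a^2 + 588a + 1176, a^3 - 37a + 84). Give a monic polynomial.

Euclidean algorithm in ℚ[a]:
  -3a^4 - 12a^3 + 123a^2 + 588a + 1176 = (-3a - 12)(a^3 - 37a + 84) + (12a^2 + 396a + 2184)
  a^3 - 37a + 84 = ((1/12)a - 11/4)(12a^2 + 396a + 2184) + (870a + 6090)
  12a^2 + 396a + 2184 = ((2/145)a + 52/145)(870a + 6090) + (0)
Last nonzero remainder: 870a + 6090. Dividing through by 870 gives the monic gcd a + 7.

a + 7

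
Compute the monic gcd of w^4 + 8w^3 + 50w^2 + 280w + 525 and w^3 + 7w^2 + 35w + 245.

w^2 + 35

Repeated division with remainder:
  w^4 + 8w^3 + 50w^2 + 280w + 525 = (w + 1)(w^3 + 7w^2 + 35w + 245) + (8w^2 + 280)
  w^3 + 7w^2 + 35w + 245 = ((1/8)w + 7/8)(8w^2 + 280) + (0)
Last nonzero remainder: 8w^2 + 280. Dividing through by 8 gives the monic gcd w^2 + 35.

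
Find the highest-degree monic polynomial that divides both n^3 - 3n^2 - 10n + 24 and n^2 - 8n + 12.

By polynomial division,
  n^3 - 3n^2 - 10n + 24 = (n + 5)(n^2 - 8n + 12) + (18n - 36)
  n^2 - 8n + 12 = ((1/18)n - 1/3)(18n - 36) + (0)
Last nonzero remainder: 18n - 36. Dividing through by 18 gives the monic gcd n - 2.

n - 2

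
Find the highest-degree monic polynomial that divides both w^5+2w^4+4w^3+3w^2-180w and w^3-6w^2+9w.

w^2-3w

Repeated division with remainder:
  w^5+2w^4+4w^3+3w^2-180w = (w^2+8w+43)(w^3-6w^2+9w) + (189w^2-567w)
  w^3-6w^2+9w = ((1/189)w-1/63)(189w^2-567w) + (0)
Last nonzero remainder: 189w^2-567w. Dividing through by 189 gives the monic gcd w^2-3w.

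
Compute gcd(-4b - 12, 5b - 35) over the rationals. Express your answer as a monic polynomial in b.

Apply the Euclidean algorithm:
  -4b - 12 = (-4/5)(5b - 35) + (-40)
  5b - 35 = (-(1/8)b + 7/8)(-40) + (0)
The last nonzero remainder is the constant -40, so the polynomials are coprime and gcd = 1.

1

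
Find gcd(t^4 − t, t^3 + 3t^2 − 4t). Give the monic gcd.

t^2 − t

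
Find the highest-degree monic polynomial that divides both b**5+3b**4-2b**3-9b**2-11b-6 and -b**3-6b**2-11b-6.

b**2+4b+3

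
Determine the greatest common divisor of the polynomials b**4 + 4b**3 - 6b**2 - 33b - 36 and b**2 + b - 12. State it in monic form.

b**2 + b - 12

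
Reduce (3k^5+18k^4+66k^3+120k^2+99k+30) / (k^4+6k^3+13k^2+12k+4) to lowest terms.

(3k^3+12k^2+39k+30)/(k^2+4k+4)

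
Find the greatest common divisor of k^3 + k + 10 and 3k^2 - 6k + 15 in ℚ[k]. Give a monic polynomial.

By polynomial division,
  k^3 + k + 10 = ((1/3)k + 2/3)(3k^2 - 6k + 15) + (0)
Last nonzero remainder: 3k^2 - 6k + 15. Dividing through by 3 gives the monic gcd k^2 - 2k + 5.

k^2 - 2k + 5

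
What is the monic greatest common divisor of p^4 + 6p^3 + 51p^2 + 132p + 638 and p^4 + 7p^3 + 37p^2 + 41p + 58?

p^2 + 6p + 29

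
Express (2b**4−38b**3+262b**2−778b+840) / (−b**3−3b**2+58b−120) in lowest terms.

(−2b**2+24b−70)/(b+10)

By polynomial division,
  2b**4−38b**3+262b**2−778b+840 = (−2b+44)(−b**3−3b**2+58b−120) + (510b**2−3570b+6120)
  −b**3−3b**2+58b−120 = (−(1/510)b−1/51)(510b**2−3570b+6120) + (0)
Last nonzero remainder: 510b**2−3570b+6120. Dividing through by 510 gives the monic gcd b**2−7b+12.
Cancel b**2−7b+12 from numerator and denominator to get the reduced form.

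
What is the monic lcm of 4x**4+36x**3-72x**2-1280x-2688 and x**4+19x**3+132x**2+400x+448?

Euclidean algorithm in ℚ[x]:
  4x**4+36x**3-72x**2-1280x-2688 = (4)(x**4+19x**3+132x**2+400x+448) + (-40x**3-600x**2-2880x-4480)
  x**4+19x**3+132x**2+400x+448 = (-(1/40)x-1/10)(-40x**3-600x**2-2880x-4480) + (0)
Last nonzero remainder: -40x**3-600x**2-2880x-4480. Dividing through by -40 gives the monic gcd x**3+15x**2+72x+112.
Then lcm(f, g) = f·g / gcd(f, g); expanding and making the result monic gives the answer.

x**5+13x**4+18x**3-392x**2-1952x-2688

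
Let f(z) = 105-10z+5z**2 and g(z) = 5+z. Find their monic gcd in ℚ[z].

Apply the Euclidean algorithm:
  5z**2-10z+105 = (5z-35)(z+5) + (280)
  z+5 = ((1/280)z+1/56)(280) + (0)
The last nonzero remainder is the constant 280, so the polynomials are coprime and gcd = 1.

1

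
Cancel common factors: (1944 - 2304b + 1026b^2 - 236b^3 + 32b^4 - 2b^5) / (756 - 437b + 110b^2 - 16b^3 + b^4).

Repeated division with remainder:
  -2b^5 + 32b^4 - 236b^3 + 1026b^2 - 2304b + 1944 = (-2b)(b^4 - 16b^3 + 110b^2 - 437b + 756) + (-16b^3 + 152b^2 - 792b + 1944)
  b^4 - 16b^3 + 110b^2 - 437b + 756 = (-(1/16)b + 13/32)(-16b^3 + 152b^2 - 792b + 1944) + (-(5/4)b^2 + (25/4)b - 135/4)
  -16b^3 + 152b^2 - 792b + 1944 = ((64/5)b - 288/5)(-(5/4)b^2 + (25/4)b - 135/4) + (0)
Last nonzero remainder: -(5/4)b^2 + (25/4)b - 135/4. Dividing through by -5/4 gives the monic gcd b^2 - 5b + 27.
Cancel b^2 - 5b + 27 from numerator and denominator to get the reduced form.

(72 - 72b + 22b^2 - 2b^3)/(28 - 11b + b^2)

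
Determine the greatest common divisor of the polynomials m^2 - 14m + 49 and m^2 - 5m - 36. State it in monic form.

Apply the Euclidean algorithm:
  m^2 - 14m + 49 = (m^2 - 5m - 36) + (-9m + 85)
  m^2 - 5m - 36 = (-(1/9)m - 40/81)(-9m + 85) + (484/81)
  -9m + 85 = (-(729/484)m + 6885/484)(484/81) + (0)
The last nonzero remainder is the constant 484/81, so the polynomials are coprime and gcd = 1.

1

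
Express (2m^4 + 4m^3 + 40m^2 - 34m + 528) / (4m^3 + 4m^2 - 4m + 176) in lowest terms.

(m^2 + 5m + 24)/(2m + 8)

Apply the Euclidean algorithm:
  2m^4 + 4m^3 + 40m^2 - 34m + 528 = ((1/2)m + 1/2)(4m^3 + 4m^2 - 4m + 176) + (40m^2 - 120m + 440)
  4m^3 + 4m^2 - 4m + 176 = ((1/10)m + 2/5)(40m^2 - 120m + 440) + (0)
Last nonzero remainder: 40m^2 - 120m + 440. Dividing through by 40 gives the monic gcd m^2 - 3m + 11.
Cancel m^2 - 3m + 11 from numerator and denominator to get the reduced form.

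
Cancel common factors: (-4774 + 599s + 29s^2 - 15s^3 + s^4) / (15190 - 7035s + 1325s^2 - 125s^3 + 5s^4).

(-77 - 4s + s^2)/(245 - 70s + 5s^2)

By polynomial division,
  s^4 - 15s^3 + 29s^2 + 599s - 4774 = (1/5)(5s^4 - 125s^3 + 1325s^2 - 7035s + 15190) + (10s^3 - 236s^2 + 2006s - 7812)
  5s^4 - 125s^3 + 1325s^2 - 7035s + 15190 = ((1/2)s - 7/10)(10s^3 - 236s^2 + 2006s - 7812) + ((784/5)s^2 - (8624/5)s + 48608/5)
  10s^3 - 236s^2 + 2006s - 7812 = ((25/392)s - 45/56)((784/5)s^2 - (8624/5)s + 48608/5) + (0)
Last nonzero remainder: (784/5)s^2 - (8624/5)s + 48608/5. Dividing through by 784/5 gives the monic gcd s^2 - 11s + 62.
Cancel s^2 - 11s + 62 from numerator and denominator to get the reduced form.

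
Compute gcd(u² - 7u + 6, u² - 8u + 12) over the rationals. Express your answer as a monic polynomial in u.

u - 6

Repeated division with remainder:
  u² - 7u + 6 = (u² - 8u + 12) + (u - 6)
  u² - 8u + 12 = (u - 2)(u - 6) + (0)
The last nonzero remainder u - 6 is already monic.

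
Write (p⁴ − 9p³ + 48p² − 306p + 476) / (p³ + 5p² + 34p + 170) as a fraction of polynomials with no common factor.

(p² − 9p + 14)/(p + 5)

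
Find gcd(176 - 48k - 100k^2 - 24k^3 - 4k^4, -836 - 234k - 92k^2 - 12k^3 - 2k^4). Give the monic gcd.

22 + 5k + k^2

Repeated division with remainder:
  -4k^4 - 24k^3 - 100k^2 - 48k + 176 = (2)(-2k^4 - 12k^3 - 92k^2 - 234k - 836) + (84k^2 + 420k + 1848)
  -2k^4 - 12k^3 - 92k^2 - 234k - 836 = (-(1/42)k^2 - (1/42)k - 19/42)(84k^2 + 420k + 1848) + (0)
Last nonzero remainder: 84k^2 + 420k + 1848. Dividing through by 84 gives the monic gcd k^2 + 5k + 22.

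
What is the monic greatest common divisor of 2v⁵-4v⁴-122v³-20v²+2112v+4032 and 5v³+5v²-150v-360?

Apply the Euclidean algorithm:
  2v⁵-4v⁴-122v³-20v²+2112v+4032 = ((2/5)v²-(6/5)v-56/5)(5v³+5v²-150v-360) + (0)
Last nonzero remainder: 5v³+5v²-150v-360. Dividing through by 5 gives the monic gcd v³+v²-30v-72.

v³+v²-30v-72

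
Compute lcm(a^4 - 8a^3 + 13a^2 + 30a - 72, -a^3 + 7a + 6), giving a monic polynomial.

By polynomial division,
  a^4 - 8a^3 + 13a^2 + 30a - 72 = (-a + 8)(-a^3 + 7a + 6) + (20a^2 - 20a - 120)
  -a^3 + 7a + 6 = (-(1/20)a - 1/20)(20a^2 - 20a - 120) + (0)
Last nonzero remainder: 20a^2 - 20a - 120. Dividing through by 20 gives the monic gcd a^2 - a - 6.
Then lcm(f, g) = f·g / gcd(f, g); expanding and making the result monic gives the answer.

a^5 - 7a^4 + 5a^3 + 43a^2 - 42a - 72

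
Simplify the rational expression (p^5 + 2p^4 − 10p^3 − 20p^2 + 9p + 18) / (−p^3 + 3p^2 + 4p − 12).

Euclidean algorithm in ℚ[p]:
  p^5 + 2p^4 − 10p^3 − 20p^2 + 9p + 18 = (−p^2 − 5p − 9)(−p^3 + 3p^2 + 4p − 12) + (15p^2 − 15p − 90)
  −p^3 + 3p^2 + 4p − 12 = (−(1/15)p + 2/15)(15p^2 − 15p − 90) + (0)
Last nonzero remainder: 15p^2 − 15p − 90. Dividing through by 15 gives the monic gcd p^2 − p − 6.
Cancel p^2 − p − 6 from numerator and denominator to get the reduced form.

(−p^3 − 3p^2 + p + 3)/(p − 2)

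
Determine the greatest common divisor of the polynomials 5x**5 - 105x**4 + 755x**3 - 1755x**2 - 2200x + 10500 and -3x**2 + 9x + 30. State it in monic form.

x**2 - 3x - 10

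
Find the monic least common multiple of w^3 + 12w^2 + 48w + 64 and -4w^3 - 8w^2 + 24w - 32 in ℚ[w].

By polynomial division,
  w^3 + 12w^2 + 48w + 64 = (-1/4)(-4w^3 - 8w^2 + 24w - 32) + (10w^2 + 54w + 56)
  -4w^3 - 8w^2 + 24w - 32 = (-(2/5)w + 34/25)(10w^2 + 54w + 56) + (-(676/25)w - 2704/25)
  10w^2 + 54w + 56 = (-(125/338)w - 175/338)(-(676/25)w - 2704/25) + (0)
Last nonzero remainder: -(676/25)w - 2704/25. Dividing through by -676/25 gives the monic gcd w + 4.
Then lcm(f, g) = f·g / gcd(f, g); expanding and making the result monic gives the answer.

w^5 + 10w^4 + 26w^3 - 8w^2 - 32w + 128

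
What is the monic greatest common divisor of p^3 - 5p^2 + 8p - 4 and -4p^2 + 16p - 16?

p^2 - 4p + 4

Repeated division with remainder:
  p^3 - 5p^2 + 8p - 4 = (-(1/4)p + 1/4)(-4p^2 + 16p - 16) + (0)
Last nonzero remainder: -4p^2 + 16p - 16. Dividing through by -4 gives the monic gcd p^2 - 4p + 4.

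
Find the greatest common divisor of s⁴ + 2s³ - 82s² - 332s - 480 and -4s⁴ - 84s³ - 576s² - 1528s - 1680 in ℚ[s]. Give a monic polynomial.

s² + 4s + 6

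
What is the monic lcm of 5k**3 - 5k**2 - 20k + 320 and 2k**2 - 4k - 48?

k**4 - 7k**3 + 2k**2 + 88k - 384

By polynomial division,
  5k**3 - 5k**2 - 20k + 320 = ((5/2)k + 5/2)(2k**2 - 4k - 48) + (110k + 440)
  2k**2 - 4k - 48 = ((1/55)k - 6/55)(110k + 440) + (0)
Last nonzero remainder: 110k + 440. Dividing through by 110 gives the monic gcd k + 4.
Then lcm(f, g) = f·g / gcd(f, g); expanding and making the result monic gives the answer.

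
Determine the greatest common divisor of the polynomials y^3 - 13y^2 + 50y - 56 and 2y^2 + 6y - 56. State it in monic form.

Repeated division with remainder:
  y^3 - 13y^2 + 50y - 56 = ((1/2)y - 8)(2y^2 + 6y - 56) + (126y - 504)
  2y^2 + 6y - 56 = ((1/63)y + 1/9)(126y - 504) + (0)
Last nonzero remainder: 126y - 504. Dividing through by 126 gives the monic gcd y - 4.

y - 4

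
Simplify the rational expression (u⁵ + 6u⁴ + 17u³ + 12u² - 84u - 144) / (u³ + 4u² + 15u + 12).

(u³ + 3u² - 4u - 12)/(u + 1)

By polynomial division,
  u⁵ + 6u⁴ + 17u³ + 12u² - 84u - 144 = (u² + 2u - 6)(u³ + 4u² + 15u + 12) + (-6u² - 18u - 72)
  u³ + 4u² + 15u + 12 = (-(1/6)u - 1/6)(-6u² - 18u - 72) + (0)
Last nonzero remainder: -6u² - 18u - 72. Dividing through by -6 gives the monic gcd u² + 3u + 12.
Cancel u² + 3u + 12 from numerator and denominator to get the reduced form.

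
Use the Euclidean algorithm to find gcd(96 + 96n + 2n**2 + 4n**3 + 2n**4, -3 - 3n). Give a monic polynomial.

1 + n

Repeated division with remainder:
  2n**4 + 4n**3 + 2n**2 + 96n + 96 = (-(2/3)n**3 - (2/3)n**2 - 32)(-3n - 3) + (0)
Last nonzero remainder: -3n - 3. Dividing through by -3 gives the monic gcd n + 1.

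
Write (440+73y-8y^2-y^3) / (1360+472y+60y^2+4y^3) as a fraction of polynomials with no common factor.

(88-3y-y^2)/(272+40y+4y^2)

Euclidean algorithm in ℚ[y]:
  -y^3-8y^2+73y+440 = (-1/4)(4y^3+60y^2+472y+1360) + (7y^2+191y+780)
  4y^3+60y^2+472y+1360 = ((4/7)y-344/49)(7y^2+191y+780) + ((66992/49)y+334960/49)
  7y^2+191y+780 = ((343/66992)y+1911/16748)((66992/49)y+334960/49) + (0)
Last nonzero remainder: (66992/49)y+334960/49. Dividing through by 66992/49 gives the monic gcd y+5.
Cancel y+5 from numerator and denominator to get the reduced form.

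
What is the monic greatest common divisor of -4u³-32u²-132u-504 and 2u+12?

u+6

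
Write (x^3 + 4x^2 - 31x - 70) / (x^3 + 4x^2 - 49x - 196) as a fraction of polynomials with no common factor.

(x^2 - 3x - 10)/(x^2 - 3x - 28)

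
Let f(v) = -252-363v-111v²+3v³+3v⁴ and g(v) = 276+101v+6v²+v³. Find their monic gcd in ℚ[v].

Euclidean algorithm in ℚ[v]:
  3v⁴+3v³-111v²-363v-252 = (3v-15)(v³+6v²+101v+276) + (-324v²+324v+3888)
  v³+6v²+101v+276 = (-(1/324)v-7/324)(-324v²+324v+3888) + (120v+360)
  -324v²+324v+3888 = (-(27/10)v+54/5)(120v+360) + (0)
Last nonzero remainder: 120v+360. Dividing through by 120 gives the monic gcd v+3.

3+v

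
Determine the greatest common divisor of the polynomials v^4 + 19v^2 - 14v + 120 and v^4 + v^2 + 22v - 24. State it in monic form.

Euclidean algorithm in ℚ[v]:
  v^4 + 19v^2 - 14v + 120 = (v^4 + v^2 + 22v - 24) + (18v^2 - 36v + 144)
  v^4 + v^2 + 22v - 24 = ((1/18)v^2 + (1/9)v - 1/6)(18v^2 - 36v + 144) + (0)
Last nonzero remainder: 18v^2 - 36v + 144. Dividing through by 18 gives the monic gcd v^2 - 2v + 8.

v^2 - 2v + 8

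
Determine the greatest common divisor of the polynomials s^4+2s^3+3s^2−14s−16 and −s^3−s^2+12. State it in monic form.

By polynomial division,
  s^4+2s^3+3s^2−14s−16 = (−s−1)(−s^3−s^2+12) + (2s^2−2s−4)
  −s^3−s^2+12 = (−(1/2)s−1)(2s^2−2s−4) + (−4s+8)
  2s^2−2s−4 = (−(1/2)s−1/2)(−4s+8) + (0)
Last nonzero remainder: −4s+8. Dividing through by −4 gives the monic gcd s−2.

s−2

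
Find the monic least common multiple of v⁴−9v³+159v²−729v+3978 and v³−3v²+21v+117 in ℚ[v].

v⁵−6v⁴+132v³−252v²+1791v+11934

Apply the Euclidean algorithm:
  v⁴−9v³+159v²−729v+3978 = (v−6)(v³−3v²+21v+117) + (120v²−720v+4680)
  v³−3v²+21v+117 = ((1/120)v+1/40)(120v²−720v+4680) + (0)
Last nonzero remainder: 120v²−720v+4680. Dividing through by 120 gives the monic gcd v²−6v+39.
Then lcm(f, g) = f·g / gcd(f, g); expanding and making the result monic gives the answer.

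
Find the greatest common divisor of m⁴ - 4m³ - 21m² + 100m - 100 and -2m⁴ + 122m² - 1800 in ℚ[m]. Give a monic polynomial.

m² - 25

Euclidean algorithm in ℚ[m]:
  m⁴ - 4m³ - 21m² + 100m - 100 = (-1/2)(-2m⁴ + 122m² - 1800) + (-4m³ + 40m² + 100m - 1000)
  -2m⁴ + 122m² - 1800 = ((1/2)m + 5)(-4m³ + 40m² + 100m - 1000) + (-128m² + 3200)
  -4m³ + 40m² + 100m - 1000 = ((1/32)m - 5/16)(-128m² + 3200) + (0)
Last nonzero remainder: -128m² + 3200. Dividing through by -128 gives the monic gcd m² - 25.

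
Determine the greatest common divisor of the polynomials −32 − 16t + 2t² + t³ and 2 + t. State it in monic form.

By polynomial division,
  t³ + 2t² − 16t − 32 = (t² − 16)(t + 2) + (0)
The last nonzero remainder t + 2 is already monic.

2 + t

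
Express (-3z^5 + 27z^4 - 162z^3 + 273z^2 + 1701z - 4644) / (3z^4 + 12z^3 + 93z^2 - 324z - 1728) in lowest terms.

(-z^3 + 8z^2 - 58z + 129)/(z^2 + 5z + 48)

Apply the Euclidean algorithm:
  -3z^5 + 27z^4 - 162z^3 + 273z^2 + 1701z - 4644 = (-z + 13)(3z^4 + 12z^3 + 93z^2 - 324z - 1728) + (-225z^3 - 1260z^2 + 4185z + 17820)
  3z^4 + 12z^3 + 93z^2 - 324z - 1728 = (-(1/75)z + 8/375)(-225z^3 - 1260z^2 + 4185z + 17820) + ((4392/25)z^2 - (4392/25)z - 52704/25)
  -225z^3 - 1260z^2 + 4185z + 17820 = (-(625/488)z - 4125/488)((4392/25)z^2 - (4392/25)z - 52704/25) + (0)
Last nonzero remainder: (4392/25)z^2 - (4392/25)z - 52704/25. Dividing through by 4392/25 gives the monic gcd z^2 - z - 12.
Cancel z^2 - z - 12 from numerator and denominator to get the reduced form.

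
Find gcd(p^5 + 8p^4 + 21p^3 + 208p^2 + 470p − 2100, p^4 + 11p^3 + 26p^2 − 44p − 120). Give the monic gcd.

p^2 + 3p − 10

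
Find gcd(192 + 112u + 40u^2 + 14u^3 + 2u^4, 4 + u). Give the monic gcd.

4 + u

Repeated division with remainder:
  2u^4 + 14u^3 + 40u^2 + 112u + 192 = (2u^3 + 6u^2 + 16u + 48)(u + 4) + (0)
The last nonzero remainder u + 4 is already monic.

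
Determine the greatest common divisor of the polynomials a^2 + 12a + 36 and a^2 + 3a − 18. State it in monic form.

a + 6

Repeated division with remainder:
  a^2 + 12a + 36 = (a^2 + 3a − 18) + (9a + 54)
  a^2 + 3a − 18 = ((1/9)a − 1/3)(9a + 54) + (0)
Last nonzero remainder: 9a + 54. Dividing through by 9 gives the monic gcd a + 6.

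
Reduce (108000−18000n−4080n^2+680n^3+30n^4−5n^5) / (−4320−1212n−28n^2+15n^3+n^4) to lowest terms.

Euclidean algorithm in ℚ[n]:
  −5n^5+30n^4+680n^3−4080n^2−18000n+108000 = (−5n+105)(n^4+15n^3−28n^2−1212n−4320) + (−1035n^3−7200n^2+87660n+561600)
  n^4+15n^3−28n^2−1212n−4320 = (−(1/1035)n−37/4761)(−1035n^3−7200n^2+87660n+561600) + ((392/529)n^2+(6272/529)n+23520/529)
  −1035n^3−7200n^2+87660n+561600 = (−(547515/392)n+618930/49)((392/529)n^2+(6272/529)n+23520/529) + (0)
Last nonzero remainder: (392/529)n^2+(6272/529)n+23520/529. Dividing through by 392/529 gives the monic gcd n^2+16n+60.
Cancel n^2+16n+60 from numerator and denominator to get the reduced form.

(1800−780n+110n^2−5n^3)/(−72−n+n^2)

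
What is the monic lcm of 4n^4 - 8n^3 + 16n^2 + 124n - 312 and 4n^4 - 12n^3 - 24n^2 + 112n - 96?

n^6 - 6n^5 + 16n^4 + 7n^3 - 186n^2 + 436n - 312

Apply the Euclidean algorithm:
  4n^4 - 8n^3 + 16n^2 + 124n - 312 = (4n^4 - 12n^3 - 24n^2 + 112n - 96) + (4n^3 + 40n^2 + 12n - 216)
  4n^4 - 12n^3 - 24n^2 + 112n - 96 = (n - 13)(4n^3 + 40n^2 + 12n - 216) + (484n^2 + 484n - 2904)
  4n^3 + 40n^2 + 12n - 216 = ((1/121)n + 9/121)(484n^2 + 484n - 2904) + (0)
Last nonzero remainder: 484n^2 + 484n - 2904. Dividing through by 484 gives the monic gcd n^2 + n - 6.
Then lcm(f, g) = f·g / gcd(f, g); expanding and making the result monic gives the answer.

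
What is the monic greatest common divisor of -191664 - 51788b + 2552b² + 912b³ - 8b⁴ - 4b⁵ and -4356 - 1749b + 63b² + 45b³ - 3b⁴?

484 + 33b - 18b² + b³

Apply the Euclidean algorithm:
  -4b⁵ - 8b⁴ + 912b³ + 2552b² - 51788b - 191664 = ((4/3)b + 68/3)(-3b⁴ + 45b³ + 63b² - 1749b - 4356) + (-192b³ + 3456b² - 6336b - 92928)
  -3b⁴ + 45b³ + 63b² - 1749b - 4356 = ((1/64)b + 3/64)(-192b³ + 3456b² - 6336b - 92928) + (0)
Last nonzero remainder: -192b³ + 3456b² - 6336b - 92928. Dividing through by -192 gives the monic gcd b³ - 18b² + 33b + 484.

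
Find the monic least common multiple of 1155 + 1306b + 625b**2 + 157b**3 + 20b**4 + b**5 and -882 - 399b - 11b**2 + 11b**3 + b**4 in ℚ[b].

By polynomial division,
  b**5 + 20b**4 + 157b**3 + 625b**2 + 1306b + 1155 = (b + 9)(b**4 + 11b**3 - 11b**2 - 399b - 882) + (69b**3 + 1123b**2 + 5779b + 9093)
  b**4 + 11b**3 - 11b**2 - 399b - 882 = ((1/69)b - 364/4761)(69b**3 + 1123b**2 + 5779b + 9093) + (-(42350/4761)b**2 - (423500/4761)b - 296450/1587)
  69b**3 + 1123b**2 + 5779b + 9093 = (-(328509/42350)b - 2061513/42350)(-(42350/4761)b**2 - (423500/4761)b - 296450/1587) + (0)
Last nonzero remainder: -(42350/4761)b**2 - (423500/4761)b - 296450/1587. Dividing through by -42350/4761 gives the monic gcd b**2 + 10b + 21.
Then lcm(f, g) = f·g / gcd(f, g); expanding and making the result monic gives the answer.

-48510 - 53697b - 23789b**2 - 4663b**3 - 58b**4 + 135b**5 + 21b**6 + b**7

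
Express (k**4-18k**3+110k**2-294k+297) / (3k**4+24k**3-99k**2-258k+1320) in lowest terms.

By polynomial division,
  k**4-18k**3+110k**2-294k+297 = (1/3)(3k**4+24k**3-99k**2-258k+1320) + (-26k**3+143k**2-208k-143)
  3k**4+24k**3-99k**2-258k+1320 = (-(3/26)k-81/52)(-26k**3+143k**2-208k-143) + ((399/4)k**2-(1197/2)k+4389/4)
  -26k**3+143k**2-208k-143 = (-(104/399)k-52/399)((399/4)k**2-(1197/2)k+4389/4) + (0)
Last nonzero remainder: (399/4)k**2-(1197/2)k+4389/4. Dividing through by 399/4 gives the monic gcd k**2-6k+11.
Cancel k**2-6k+11 from numerator and denominator to get the reduced form.

(k**2-12k+27)/(3k**2+42k+120)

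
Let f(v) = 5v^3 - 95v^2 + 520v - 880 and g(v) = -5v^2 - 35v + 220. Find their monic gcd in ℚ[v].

v - 4

Apply the Euclidean algorithm:
  5v^3 - 95v^2 + 520v - 880 = (-v + 26)(-5v^2 - 35v + 220) + (1650v - 6600)
  -5v^2 - 35v + 220 = (-(1/330)v - 1/30)(1650v - 6600) + (0)
Last nonzero remainder: 1650v - 6600. Dividing through by 1650 gives the monic gcd v - 4.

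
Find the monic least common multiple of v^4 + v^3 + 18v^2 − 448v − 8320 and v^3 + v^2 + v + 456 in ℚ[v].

v^6 − 6v^5 + 68v^4 − 517v^3 − 4158v^2 + 32704v − 474240

Apply the Euclidean algorithm:
  v^4 + v^3 + 18v^2 − 448v − 8320 = (v)(v^3 + v^2 + v + 456) + (17v^2 − 904v − 8320)
  v^3 + v^2 + v + 456 = ((1/17)v + 921/289)(17v^2 − 904v − 8320) + ((974313/289)v + 7794504/289)
  17v^2 − 904v − 8320 = ((4913/974313)v − 300560/974313)((974313/289)v + 7794504/289) + (0)
Last nonzero remainder: (974313/289)v + 7794504/289. Dividing through by 974313/289 gives the monic gcd v + 8.
Then lcm(f, g) = f·g / gcd(f, g); expanding and making the result monic gives the answer.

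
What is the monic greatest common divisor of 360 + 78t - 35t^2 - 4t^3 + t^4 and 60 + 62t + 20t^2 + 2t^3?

Apply the Euclidean algorithm:
  t^4 - 4t^3 - 35t^2 + 78t + 360 = ((1/2)t - 7)(2t^3 + 20t^2 + 62t + 60) + (74t^2 + 482t + 780)
  2t^3 + 20t^2 + 62t + 60 = ((1/37)t + 129/1369)(74t^2 + 482t + 780) + (-(6160/1369)t - 18480/1369)
  74t^2 + 482t + 780 = (-(50653/3080)t - 17797/308)(-(6160/1369)t - 18480/1369) + (0)
Last nonzero remainder: -(6160/1369)t - 18480/1369. Dividing through by -6160/1369 gives the monic gcd t + 3.

3 + t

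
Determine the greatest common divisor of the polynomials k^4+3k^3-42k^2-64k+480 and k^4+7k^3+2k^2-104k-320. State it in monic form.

k^2+k-20

Repeated division with remainder:
  k^4+3k^3-42k^2-64k+480 = (k^4+7k^3+2k^2-104k-320) + (-4k^3-44k^2+40k+800)
  k^4+7k^3+2k^2-104k-320 = (-(1/4)k+1)(-4k^3-44k^2+40k+800) + (56k^2+56k-1120)
  -4k^3-44k^2+40k+800 = (-(1/14)k-5/7)(56k^2+56k-1120) + (0)
Last nonzero remainder: 56k^2+56k-1120. Dividing through by 56 gives the monic gcd k^2+k-20.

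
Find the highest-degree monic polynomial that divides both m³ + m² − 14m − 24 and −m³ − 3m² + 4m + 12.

m² + 5m + 6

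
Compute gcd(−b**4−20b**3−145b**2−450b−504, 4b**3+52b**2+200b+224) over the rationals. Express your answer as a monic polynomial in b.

b**2+11b+28

Repeated division with remainder:
  −b**4−20b**3−145b**2−450b−504 = (−(1/4)b−7/4)(4b**3+52b**2+200b+224) + (−4b**2−44b−112)
  4b**3+52b**2+200b+224 = (−b−2)(−4b**2−44b−112) + (0)
Last nonzero remainder: −4b**2−44b−112. Dividing through by −4 gives the monic gcd b**2+11b+28.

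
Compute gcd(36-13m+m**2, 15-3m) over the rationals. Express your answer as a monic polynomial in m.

1

Apply the Euclidean algorithm:
  m**2-13m+36 = (-(1/3)m+8/3)(-3m+15) + (-4)
  -3m+15 = ((3/4)m-15/4)(-4) + (0)
The last nonzero remainder is the constant -4, so the polynomials are coprime and gcd = 1.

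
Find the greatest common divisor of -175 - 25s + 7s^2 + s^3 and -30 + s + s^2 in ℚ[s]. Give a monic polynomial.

-5 + s

Apply the Euclidean algorithm:
  s^3 + 7s^2 - 25s - 175 = (s + 6)(s^2 + s - 30) + (-s + 5)
  s^2 + s - 30 = (-s - 6)(-s + 5) + (0)
Last nonzero remainder: -s + 5. Dividing through by -1 gives the monic gcd s - 5.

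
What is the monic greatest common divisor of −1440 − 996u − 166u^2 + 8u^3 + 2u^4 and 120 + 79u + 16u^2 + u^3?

By polynomial division,
  2u^4 + 8u^3 − 166u^2 − 996u − 1440 = (2u − 24)(u^3 + 16u^2 + 79u + 120) + (60u^2 + 660u + 1440)
  u^3 + 16u^2 + 79u + 120 = ((1/60)u + 1/12)(60u^2 + 660u + 1440) + (0)
Last nonzero remainder: 60u^2 + 660u + 1440. Dividing through by 60 gives the monic gcd u^2 + 11u + 24.

24 + 11u + u^2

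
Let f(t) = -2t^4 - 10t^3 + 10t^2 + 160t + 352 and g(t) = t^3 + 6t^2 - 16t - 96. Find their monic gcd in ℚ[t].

Repeated division with remainder:
  -2t^4 - 10t^3 + 10t^2 + 160t + 352 = (-2t + 2)(t^3 + 6t^2 - 16t - 96) + (-34t^2 + 544)
  t^3 + 6t^2 - 16t - 96 = (-(1/34)t - 3/17)(-34t^2 + 544) + (0)
Last nonzero remainder: -34t^2 + 544. Dividing through by -34 gives the monic gcd t^2 - 16.

t^2 - 16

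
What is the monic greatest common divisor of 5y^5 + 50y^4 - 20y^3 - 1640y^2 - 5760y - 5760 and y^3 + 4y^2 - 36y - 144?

y^3 + 4y^2 - 36y - 144

Apply the Euclidean algorithm:
  5y^5 + 50y^4 - 20y^3 - 1640y^2 - 5760y - 5760 = (5y^2 + 30y + 40)(y^3 + 4y^2 - 36y - 144) + (0)
The last nonzero remainder y^3 + 4y^2 - 36y - 144 is already monic.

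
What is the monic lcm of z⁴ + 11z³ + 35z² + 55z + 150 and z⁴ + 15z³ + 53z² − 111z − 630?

z⁶ + 15z⁵ + 58z⁴ − 36z³ − 365z² − 555z − 3150

Repeated division with remainder:
  z⁴ + 11z³ + 35z² + 55z + 150 = (z⁴ + 15z³ + 53z² − 111z − 630) + (−4z³ − 18z² + 166z + 780)
  z⁴ + 15z³ + 53z² − 111z − 630 = (−(1/4)z − 21/8)(−4z³ − 18z² + 166z + 780) + ((189/4)z² + (2079/4)z + 2835/2)
  −4z³ − 18z² + 166z + 780 = (−(16/189)z + 104/189)((189/4)z² + (2079/4)z + 2835/2) + (0)
Last nonzero remainder: (189/4)z² + (2079/4)z + 2835/2. Dividing through by 189/4 gives the monic gcd z² + 11z + 30.
Then lcm(f, g) = f·g / gcd(f, g); expanding and making the result monic gives the answer.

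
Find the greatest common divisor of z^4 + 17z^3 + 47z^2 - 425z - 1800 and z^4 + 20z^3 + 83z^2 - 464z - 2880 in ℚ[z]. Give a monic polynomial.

z^3 + 12z^2 - 13z - 360

Apply the Euclidean algorithm:
  z^4 + 17z^3 + 47z^2 - 425z - 1800 = (z^4 + 20z^3 + 83z^2 - 464z - 2880) + (-3z^3 - 36z^2 + 39z + 1080)
  z^4 + 20z^3 + 83z^2 - 464z - 2880 = (-(1/3)z - 8/3)(-3z^3 - 36z^2 + 39z + 1080) + (0)
Last nonzero remainder: -3z^3 - 36z^2 + 39z + 1080. Dividing through by -3 gives the monic gcd z^3 + 12z^2 - 13z - 360.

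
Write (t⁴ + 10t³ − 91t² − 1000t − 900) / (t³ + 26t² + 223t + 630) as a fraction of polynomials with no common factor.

Repeated division with remainder:
  t⁴ + 10t³ − 91t² − 1000t − 900 = (t − 16)(t³ + 26t² + 223t + 630) + (102t² + 1938t + 9180)
  t³ + 26t² + 223t + 630 = ((1/102)t + 7/102)(102t² + 1938t + 9180) + (0)
Last nonzero remainder: 102t² + 1938t + 9180. Dividing through by 102 gives the monic gcd t² + 19t + 90.
Cancel t² + 19t + 90 from numerator and denominator to get the reduced form.

(t² − 9t − 10)/(t + 7)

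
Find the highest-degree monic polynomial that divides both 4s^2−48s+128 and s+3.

1

Apply the Euclidean algorithm:
  4s^2−48s+128 = (4s−60)(s+3) + (308)
  s+3 = ((1/308)s+3/308)(308) + (0)
The last nonzero remainder is the constant 308, so the polynomials are coprime and gcd = 1.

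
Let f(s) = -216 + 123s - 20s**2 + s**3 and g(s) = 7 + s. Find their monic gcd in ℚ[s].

1

Euclidean algorithm in ℚ[s]:
  s**3 - 20s**2 + 123s - 216 = (s**2 - 27s + 312)(s + 7) + (-2400)
  s + 7 = (-(1/2400)s - 7/2400)(-2400) + (0)
The last nonzero remainder is the constant -2400, so the polynomials are coprime and gcd = 1.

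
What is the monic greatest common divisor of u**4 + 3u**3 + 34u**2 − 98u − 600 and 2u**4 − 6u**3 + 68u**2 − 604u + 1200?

By polynomial division,
  u**4 + 3u**3 + 34u**2 − 98u − 600 = (1/2)(2u**4 − 6u**3 + 68u**2 − 604u + 1200) + (6u**3 + 204u − 1200)
  2u**4 − 6u**3 + 68u**2 − 604u + 1200 = ((1/3)u − 1)(6u**3 + 204u − 1200) + (0)
Last nonzero remainder: 6u**3 + 204u − 1200. Dividing through by 6 gives the monic gcd u**3 + 34u − 200.

u**3 + 34u − 200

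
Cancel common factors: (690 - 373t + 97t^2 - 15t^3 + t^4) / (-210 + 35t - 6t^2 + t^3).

By polynomial division,
  t^4 - 15t^3 + 97t^2 - 373t + 690 = (t - 9)(t^3 - 6t^2 + 35t - 210) + (8t^2 + 152t - 1200)
  t^3 - 6t^2 + 35t - 210 = ((1/8)t - 25/8)(8t^2 + 152t - 1200) + (660t - 3960)
  8t^2 + 152t - 1200 = ((2/165)t + 10/33)(660t - 3960) + (0)
Last nonzero remainder: 660t - 3960. Dividing through by 660 gives the monic gcd t - 6.
Cancel t - 6 from numerator and denominator to get the reduced form.

(-115 + 43t - 9t^2 + t^3)/(35 + t^2)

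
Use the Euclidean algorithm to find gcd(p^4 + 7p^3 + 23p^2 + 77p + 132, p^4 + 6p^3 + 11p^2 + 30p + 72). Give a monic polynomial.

p^2 + 7p + 12

By polynomial division,
  p^4 + 7p^3 + 23p^2 + 77p + 132 = (p^4 + 6p^3 + 11p^2 + 30p + 72) + (p^3 + 12p^2 + 47p + 60)
  p^4 + 6p^3 + 11p^2 + 30p + 72 = (p - 6)(p^3 + 12p^2 + 47p + 60) + (36p^2 + 252p + 432)
  p^3 + 12p^2 + 47p + 60 = ((1/36)p + 5/36)(36p^2 + 252p + 432) + (0)
Last nonzero remainder: 36p^2 + 252p + 432. Dividing through by 36 gives the monic gcd p^2 + 7p + 12.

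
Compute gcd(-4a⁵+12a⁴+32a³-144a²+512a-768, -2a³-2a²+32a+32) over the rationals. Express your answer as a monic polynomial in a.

a²-16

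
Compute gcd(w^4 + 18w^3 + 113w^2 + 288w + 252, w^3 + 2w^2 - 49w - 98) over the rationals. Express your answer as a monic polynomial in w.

w^2 + 9w + 14

Repeated division with remainder:
  w^4 + 18w^3 + 113w^2 + 288w + 252 = (w + 16)(w^3 + 2w^2 - 49w - 98) + (130w^2 + 1170w + 1820)
  w^3 + 2w^2 - 49w - 98 = ((1/130)w - 7/130)(130w^2 + 1170w + 1820) + (0)
Last nonzero remainder: 130w^2 + 1170w + 1820. Dividing through by 130 gives the monic gcd w^2 + 9w + 14.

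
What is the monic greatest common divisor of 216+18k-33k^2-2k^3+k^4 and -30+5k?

-6+k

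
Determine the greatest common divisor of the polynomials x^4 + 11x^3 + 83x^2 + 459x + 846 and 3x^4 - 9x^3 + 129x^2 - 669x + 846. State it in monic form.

Apply the Euclidean algorithm:
  x^4 + 11x^3 + 83x^2 + 459x + 846 = (1/3)(3x^4 - 9x^3 + 129x^2 - 669x + 846) + (14x^3 + 40x^2 + 682x + 564)
  3x^4 - 9x^3 + 129x^2 - 669x + 846 = ((3/14)x - 123/98)(14x^3 + 40x^2 + 682x + 564) + ((1620/49)x^2 + (3240/49)x + 76140/49)
  14x^3 + 40x^2 + 682x + 564 = ((343/810)x + 49/135)((1620/49)x^2 + (3240/49)x + 76140/49) + (0)
Last nonzero remainder: (1620/49)x^2 + (3240/49)x + 76140/49. Dividing through by 1620/49 gives the monic gcd x^2 + 2x + 47.

x^2 + 2x + 47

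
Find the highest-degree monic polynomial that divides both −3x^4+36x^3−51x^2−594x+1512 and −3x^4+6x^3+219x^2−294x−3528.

x^3−9x^2−10x+168

By polynomial division,
  −3x^4+36x^3−51x^2−594x+1512 = (−3x^4+6x^3+219x^2−294x−3528) + (30x^3−270x^2−300x+5040)
  −3x^4+6x^3+219x^2−294x−3528 = (−(1/10)x−7/10)(30x^3−270x^2−300x+5040) + (0)
Last nonzero remainder: 30x^3−270x^2−300x+5040. Dividing through by 30 gives the monic gcd x^3−9x^2−10x+168.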